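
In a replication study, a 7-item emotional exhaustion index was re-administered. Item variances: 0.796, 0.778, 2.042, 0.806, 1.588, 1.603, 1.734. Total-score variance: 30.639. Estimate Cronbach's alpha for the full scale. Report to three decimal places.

Σσᵢ² = 0.796 + 0.778 + 2.042 + 0.806 + 1.588 + 1.603 + 1.734 = 9.347
α = (k/(k−1))·(1 − Σσᵢ²/Var(T)) = (7/6)·(1 − 9.347/30.639) = 0.811

Cronbach's alpha = 0.811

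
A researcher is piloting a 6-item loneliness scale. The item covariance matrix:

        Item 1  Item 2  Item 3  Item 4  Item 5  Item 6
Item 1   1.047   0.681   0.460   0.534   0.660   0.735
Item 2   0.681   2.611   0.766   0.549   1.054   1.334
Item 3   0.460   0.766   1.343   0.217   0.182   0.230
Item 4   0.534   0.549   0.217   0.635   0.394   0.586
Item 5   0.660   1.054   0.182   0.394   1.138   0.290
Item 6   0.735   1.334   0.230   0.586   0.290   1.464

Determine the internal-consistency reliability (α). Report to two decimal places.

Σσᵢ² = 1.047 + 2.611 + 1.343 + 0.635 + 1.138 + 1.464 = 8.238
Sum of off-diagonal covariances = 8.672
σ²_T = 8.238 + 2 × 8.672 = 25.582
α = (k/(k−1))·(1 − Σσᵢ²/σ²_T) = (6/5)·(1 − 8.238/25.582) = 0.81

α = 0.81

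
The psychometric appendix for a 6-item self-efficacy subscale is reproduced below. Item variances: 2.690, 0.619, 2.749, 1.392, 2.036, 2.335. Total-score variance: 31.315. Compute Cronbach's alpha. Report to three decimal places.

Cronbach's alpha = 0.747

ΣVar(i) = 2.690 + 0.619 + 2.749 + 1.392 + 2.036 + 2.335 = 11.821
α = (k/(k−1))·(1 − ΣVar(i)/σ²_T) = (6/5)·(1 − 11.821/31.315) = 0.747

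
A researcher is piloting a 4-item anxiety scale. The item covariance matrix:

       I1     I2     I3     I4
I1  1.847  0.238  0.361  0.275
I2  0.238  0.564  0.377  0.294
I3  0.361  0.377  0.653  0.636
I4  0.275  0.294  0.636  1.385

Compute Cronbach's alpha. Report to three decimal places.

ΣVar(i) = 1.847 + 0.564 + 0.653 + 1.385 = 4.449
Σ_{i<j} σ_ij = 2.181
σ²_T = 4.449 + 2 × 2.181 = 8.811
α = (k/(k−1))·(1 − ΣVar(i)/σ²_T) = (4/3)·(1 − 4.449/8.811) = 0.660

α = 0.660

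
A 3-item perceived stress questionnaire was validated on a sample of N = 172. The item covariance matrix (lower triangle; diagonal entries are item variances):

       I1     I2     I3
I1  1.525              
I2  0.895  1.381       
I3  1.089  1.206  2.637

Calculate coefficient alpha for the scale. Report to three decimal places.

α = 0.803

sum of item variances = 1.525 + 1.381 + 2.637 = 5.543
Sum of off-diagonal covariances = 3.190
total variance = 5.543 + 2 × 3.190 = 11.923
α = (k/(k−1))·(1 − sum of item variances/total variance) = (3/2)·(1 − 5.543/11.923) = 0.803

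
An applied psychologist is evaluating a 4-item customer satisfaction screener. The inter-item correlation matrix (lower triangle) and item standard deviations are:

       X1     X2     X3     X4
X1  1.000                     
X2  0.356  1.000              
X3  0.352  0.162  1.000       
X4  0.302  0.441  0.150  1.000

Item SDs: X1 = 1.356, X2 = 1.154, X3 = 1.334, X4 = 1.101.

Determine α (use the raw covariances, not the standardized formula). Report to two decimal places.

α = 0.62

Σσ²ᵢ = 1.356² + 1.154² + 1.334² + 1.101² = 6.1622
Covariances σ_ij = r_ij · s_i · s_j:
  σ(X1,X2) = 0.356 × 1.356 × 1.154 = 0.5571
  σ(X1,X3) = 0.352 × 1.356 × 1.334 = 0.6367
  σ(X1,X4) = 0.302 × 1.356 × 1.101 = 0.4509
  σ(X2,X3) = 0.162 × 1.154 × 1.334 = 0.2494
  σ(X2,X4) = 0.441 × 1.154 × 1.101 = 0.5603
  σ(X3,X4) = 0.150 × 1.334 × 1.101 = 0.2203
σ²_T = Σσ²ᵢ + 2·Σσ_ij = 6.1622 + 2 × 2.6747 = 11.5116
α = (4/3)·(1 − 6.1622/11.5116) = 0.62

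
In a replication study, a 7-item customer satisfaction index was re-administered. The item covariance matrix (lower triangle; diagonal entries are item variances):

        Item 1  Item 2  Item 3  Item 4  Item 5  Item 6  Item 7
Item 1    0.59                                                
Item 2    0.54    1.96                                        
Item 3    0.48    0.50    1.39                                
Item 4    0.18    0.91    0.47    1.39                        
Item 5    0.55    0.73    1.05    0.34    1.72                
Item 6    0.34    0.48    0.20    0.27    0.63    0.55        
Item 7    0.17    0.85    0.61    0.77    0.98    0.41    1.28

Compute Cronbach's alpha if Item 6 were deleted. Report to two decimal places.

Remaining items: Item 1, Item 2, Item 3, Item 4, Item 5, Item 7 (k = 6).
Σσᵢ² = 0.59 + 1.96 + 1.39 + 1.39 + 1.72 + 1.28 = 8.33
σ²_T = 8.33 + 2 × 9.13 = 26.59
α (item deleted) = (6/5)·(1 − 8.33/26.59) = 0.82

α = 0.82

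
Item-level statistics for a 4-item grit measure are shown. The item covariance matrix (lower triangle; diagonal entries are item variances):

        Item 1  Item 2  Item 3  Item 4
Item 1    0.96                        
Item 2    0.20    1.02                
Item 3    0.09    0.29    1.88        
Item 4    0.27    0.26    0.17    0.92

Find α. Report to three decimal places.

α = 0.465

sum of item variances = 0.96 + 1.02 + 1.88 + 0.92 = 4.78
Σ_{i<j} σ_ij = 1.28
σ²_total = 4.78 + 2 × 1.28 = 7.34
α = (k/(k−1))·(1 − sum of item variances/σ²_total) = (4/3)·(1 − 4.78/7.34) = 0.465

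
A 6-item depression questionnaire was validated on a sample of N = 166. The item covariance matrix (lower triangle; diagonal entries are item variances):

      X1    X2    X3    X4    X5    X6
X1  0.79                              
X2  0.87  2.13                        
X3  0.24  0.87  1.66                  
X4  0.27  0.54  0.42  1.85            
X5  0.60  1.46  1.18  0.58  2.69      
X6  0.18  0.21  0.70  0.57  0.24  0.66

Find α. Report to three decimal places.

Σσᵢ² = 0.79 + 2.13 + 1.66 + 1.85 + 2.69 + 0.66 = 9.78
Σ_{i<j} σ_ij = 8.93
σ²_total = 9.78 + 2 × 8.93 = 27.64
α = (k/(k−1))·(1 − Σσᵢ²/σ²_total) = (6/5)·(1 − 9.78/27.64) = 0.775

α = 0.775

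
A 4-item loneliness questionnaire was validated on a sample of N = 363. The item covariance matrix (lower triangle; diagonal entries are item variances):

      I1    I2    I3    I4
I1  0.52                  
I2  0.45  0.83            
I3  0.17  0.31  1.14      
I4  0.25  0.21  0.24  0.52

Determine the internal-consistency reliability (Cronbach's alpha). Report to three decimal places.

Cronbach's alpha = 0.693

Σσᵢ² = 0.52 + 0.83 + 1.14 + 0.52 = 3.01
Σ_{i<j} σ_ij = 1.63
total variance = 3.01 + 2 × 1.63 = 6.27
α = (k/(k−1))·(1 − Σσᵢ²/total variance) = (4/3)·(1 − 3.01/6.27) = 0.693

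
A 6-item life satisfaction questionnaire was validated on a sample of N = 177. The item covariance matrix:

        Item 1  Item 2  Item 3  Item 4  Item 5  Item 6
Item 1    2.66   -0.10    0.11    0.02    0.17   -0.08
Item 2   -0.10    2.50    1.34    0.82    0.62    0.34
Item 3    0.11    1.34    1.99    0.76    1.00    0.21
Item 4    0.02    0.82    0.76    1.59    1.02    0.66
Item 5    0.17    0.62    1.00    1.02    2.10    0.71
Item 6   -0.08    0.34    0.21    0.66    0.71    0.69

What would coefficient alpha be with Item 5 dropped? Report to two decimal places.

α = 0.58

Remaining items: Item 1, Item 2, Item 3, Item 4, Item 6 (k = 5).
sum of item variances = 2.66 + 2.50 + 1.99 + 1.59 + 0.69 = 9.43
σ²_T = 9.43 + 2 × 4.08 = 17.59
α (item deleted) = (5/4)·(1 − 9.43/17.59) = 0.58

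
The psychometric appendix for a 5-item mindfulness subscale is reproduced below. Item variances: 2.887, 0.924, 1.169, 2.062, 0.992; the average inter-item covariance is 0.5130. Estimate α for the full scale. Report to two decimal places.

α = 0.70

sum of item variances = 2.887 + 0.924 + 1.169 + 2.062 + 0.992 = 8.034
Sum of the 10 distinct covariances = 10 × 0.5130 = 5.1300
σ²_total = sum of item variances + 2·Σcov = 8.034 + 2 × 5.1300 = 18.2940
α = (5/4)·(1 − 8.034/18.2940) = 0.70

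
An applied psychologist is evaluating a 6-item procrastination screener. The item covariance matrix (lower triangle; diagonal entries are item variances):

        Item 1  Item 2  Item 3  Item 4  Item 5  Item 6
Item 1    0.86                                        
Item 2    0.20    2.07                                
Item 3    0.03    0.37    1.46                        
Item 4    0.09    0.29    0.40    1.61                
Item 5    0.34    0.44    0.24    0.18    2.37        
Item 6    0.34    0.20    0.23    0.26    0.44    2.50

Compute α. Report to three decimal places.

Σσ²ᵢ = 0.86 + 2.07 + 1.46 + 1.61 + 2.37 + 2.50 = 10.87
Sum of the distinct covariances = 4.05
total variance = 10.87 + 2 × 4.05 = 18.97
α = (k/(k−1))·(1 − Σσ²ᵢ/total variance) = (6/5)·(1 − 10.87/18.97) = 0.512

α = 0.512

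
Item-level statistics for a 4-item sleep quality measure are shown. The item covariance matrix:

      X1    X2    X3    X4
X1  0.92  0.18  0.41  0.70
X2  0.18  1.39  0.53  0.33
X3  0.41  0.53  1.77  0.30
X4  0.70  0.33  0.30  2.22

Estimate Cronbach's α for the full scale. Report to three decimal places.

Σσ²ᵢ = 0.92 + 1.39 + 1.77 + 2.22 = 6.30
Sum of off-diagonal covariances = 2.45
σ²_total = 6.30 + 2 × 2.45 = 11.20
α = (k/(k−1))·(1 − Σσ²ᵢ/σ²_total) = (4/3)·(1 − 6.30/11.20) = 0.583

Cronbach's α = 0.583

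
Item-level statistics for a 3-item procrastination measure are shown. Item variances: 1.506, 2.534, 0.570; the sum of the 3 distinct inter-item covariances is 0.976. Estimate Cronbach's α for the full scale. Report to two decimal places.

Cronbach's α = 0.45

Σσ²ᵢ = 1.506 + 2.534 + 0.570 = 4.610
Sum of distinct covariances = 0.976
total variance = Σσ²ᵢ + 2·Σcov = 4.610 + 2 × 0.976 = 6.562
α = (3/2)·(1 − 4.610/6.562) = 0.45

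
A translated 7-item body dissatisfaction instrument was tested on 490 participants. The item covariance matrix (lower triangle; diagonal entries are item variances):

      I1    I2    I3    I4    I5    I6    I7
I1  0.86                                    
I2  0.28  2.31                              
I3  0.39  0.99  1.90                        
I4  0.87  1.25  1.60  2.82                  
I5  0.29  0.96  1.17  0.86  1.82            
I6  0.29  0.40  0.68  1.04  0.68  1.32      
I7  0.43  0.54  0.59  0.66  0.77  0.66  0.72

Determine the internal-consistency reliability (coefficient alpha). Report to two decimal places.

coefficient alpha = 0.84

ΣVar(i) = 0.86 + 2.31 + 1.90 + 2.82 + 1.82 + 1.32 + 0.72 = 11.75
Sum of the distinct covariances = 15.40
σ²_T = 11.75 + 2 × 15.40 = 42.55
α = (k/(k−1))·(1 − ΣVar(i)/σ²_T) = (7/6)·(1 − 11.75/42.55) = 0.84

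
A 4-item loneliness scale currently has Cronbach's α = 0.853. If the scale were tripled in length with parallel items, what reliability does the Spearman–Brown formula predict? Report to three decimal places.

Length factor m = 3
α' = m·α / (1 + (m−1)·α)
   = 3 × 0.853 / (1 + (3 − 1) × 0.853)
   = 2.5590 / 2.7060 = 0.946

predicted reliability = 0.946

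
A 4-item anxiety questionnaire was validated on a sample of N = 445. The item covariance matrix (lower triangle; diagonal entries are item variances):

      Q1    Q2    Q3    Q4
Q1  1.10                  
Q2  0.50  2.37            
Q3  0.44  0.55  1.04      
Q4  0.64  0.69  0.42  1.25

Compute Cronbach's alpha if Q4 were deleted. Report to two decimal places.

Cronbach's alpha = 0.60

Remaining items: Q1, Q2, Q3 (k = 3).
sum of item variances = 1.10 + 2.37 + 1.04 = 4.51
Var(T) = 4.51 + 2 × 1.49 = 7.49
α (item deleted) = (3/2)·(1 − 4.51/7.49) = 0.60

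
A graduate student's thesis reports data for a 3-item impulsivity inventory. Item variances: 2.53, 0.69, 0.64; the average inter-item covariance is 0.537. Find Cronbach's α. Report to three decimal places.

sum of item variances = 2.53 + 0.69 + 0.64 = 3.86
Sum of the 3 distinct covariances = 3 × 0.537 = 1.611
σ²_total = sum of item variances + 2·Σcov = 3.86 + 2 × 1.611 = 7.082
α = (3/2)·(1 − 3.86/7.082) = 0.682

Cronbach's α = 0.682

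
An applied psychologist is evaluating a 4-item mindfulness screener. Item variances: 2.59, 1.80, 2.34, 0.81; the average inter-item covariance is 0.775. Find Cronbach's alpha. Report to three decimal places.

Cronbach's alpha = 0.736

Σσᵢ² = 2.59 + 1.80 + 2.34 + 0.81 = 7.54
Sum of the 6 distinct covariances = 6 × 0.775 = 4.650
Var(T) = Σσᵢ² + 2·Σcov = 7.54 + 2 × 4.650 = 16.840
α = (4/3)·(1 − 7.54/16.840) = 0.736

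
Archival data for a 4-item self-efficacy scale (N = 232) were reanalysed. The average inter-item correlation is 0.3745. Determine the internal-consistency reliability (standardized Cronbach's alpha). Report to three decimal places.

standardized Cronbach's alpha = 0.705

Standardized α = k·r̄ / (1 + (k−1)·r̄) = 4 × 0.3745 / (1 + 3 × 0.3745)
  = 1.4980 / 2.1235 = 0.705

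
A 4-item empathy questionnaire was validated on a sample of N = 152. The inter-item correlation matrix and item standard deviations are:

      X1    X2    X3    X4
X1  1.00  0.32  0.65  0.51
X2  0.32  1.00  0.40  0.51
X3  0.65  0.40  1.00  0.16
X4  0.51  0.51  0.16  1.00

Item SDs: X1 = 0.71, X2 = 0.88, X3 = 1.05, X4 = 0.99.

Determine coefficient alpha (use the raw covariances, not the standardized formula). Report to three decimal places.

α = 0.728

Σσ²ᵢ = 0.71² + 0.88² + 1.05² + 0.99² = 3.3611
Covariances σ_ij = r_ij · s_i · s_j:
  σ(X1,X2) = 0.32 × 0.71 × 0.88 = 0.1999
  σ(X1,X3) = 0.65 × 0.71 × 1.05 = 0.4846
  σ(X1,X4) = 0.51 × 0.71 × 0.99 = 0.3585
  σ(X2,X3) = 0.40 × 0.88 × 1.05 = 0.3696
  σ(X2,X4) = 0.51 × 0.88 × 0.99 = 0.4443
  σ(X3,X4) = 0.16 × 1.05 × 0.99 = 0.1663
σ²_T = Σσ²ᵢ + 2·Σσ_ij = 3.3611 + 2 × 2.0232 = 7.4075
α = (4/3)·(1 − 3.3611/7.4075) = 0.728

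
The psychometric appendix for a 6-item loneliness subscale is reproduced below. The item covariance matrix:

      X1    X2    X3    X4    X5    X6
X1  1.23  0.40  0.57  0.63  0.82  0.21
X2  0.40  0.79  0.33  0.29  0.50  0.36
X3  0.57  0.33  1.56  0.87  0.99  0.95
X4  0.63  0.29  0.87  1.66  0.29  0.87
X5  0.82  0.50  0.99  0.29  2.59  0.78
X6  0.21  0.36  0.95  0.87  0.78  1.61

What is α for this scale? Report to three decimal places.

Σσᵢ² = 1.23 + 0.79 + 1.56 + 1.66 + 2.59 + 1.61 = 9.44
Σ_{i<j} σ_ij = 8.86
σ²_T = 9.44 + 2 × 8.86 = 27.16
α = (k/(k−1))·(1 − Σσᵢ²/σ²_T) = (6/5)·(1 − 9.44/27.16) = 0.783

α = 0.783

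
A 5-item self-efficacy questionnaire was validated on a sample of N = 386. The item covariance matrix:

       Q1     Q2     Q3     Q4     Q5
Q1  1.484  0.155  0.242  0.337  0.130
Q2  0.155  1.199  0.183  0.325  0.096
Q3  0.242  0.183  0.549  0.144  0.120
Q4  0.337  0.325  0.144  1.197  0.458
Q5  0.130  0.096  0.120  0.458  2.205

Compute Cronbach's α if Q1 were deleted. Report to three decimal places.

α = 0.453

Remaining items: Q2, Q3, Q4, Q5 (k = 4).
Σσᵢ² = 1.199 + 0.549 + 1.197 + 2.205 = 5.150
total variance = 5.150 + 2 × 1.326 = 7.802
α (item deleted) = (4/3)·(1 − 5.150/7.802) = 0.453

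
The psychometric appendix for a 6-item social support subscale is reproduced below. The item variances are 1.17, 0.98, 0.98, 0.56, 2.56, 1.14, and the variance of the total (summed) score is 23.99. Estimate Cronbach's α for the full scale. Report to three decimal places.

ΣVar(i) = 1.17 + 0.98 + 0.98 + 0.56 + 2.56 + 1.14 = 7.39
α = (k/(k−1))·(1 − ΣVar(i)/total variance) = (6/5)·(1 − 7.39/23.99) = 0.830

Cronbach's α = 0.830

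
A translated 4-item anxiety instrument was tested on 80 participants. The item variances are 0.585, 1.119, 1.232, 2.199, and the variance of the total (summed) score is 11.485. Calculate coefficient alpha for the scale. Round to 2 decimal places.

coefficient alpha = 0.74

ΣVar(i) = 0.585 + 1.119 + 1.232 + 2.199 = 5.135
α = (k/(k−1))·(1 − ΣVar(i)/σ²_T) = (4/3)·(1 − 5.135/11.485) = 0.74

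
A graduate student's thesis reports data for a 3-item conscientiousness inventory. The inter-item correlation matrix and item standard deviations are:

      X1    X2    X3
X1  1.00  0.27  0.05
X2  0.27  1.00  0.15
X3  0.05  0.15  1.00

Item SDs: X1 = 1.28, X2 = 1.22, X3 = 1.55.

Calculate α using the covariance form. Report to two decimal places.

α = 0.34

Σσ²ᵢ = 1.28² + 1.22² + 1.55² = 5.5293
Covariances σ_ij = r_ij · s_i · s_j:
  σ(X1,X2) = 0.27 × 1.28 × 1.22 = 0.4216
  σ(X1,X3) = 0.05 × 1.28 × 1.55 = 0.0992
  σ(X2,X3) = 0.15 × 1.22 × 1.55 = 0.2837
σ²_T = Σσ²ᵢ + 2·Σσ_ij = 5.5293 + 2 × 0.8045 = 7.1383
α = (3/2)·(1 − 5.5293/7.1383) = 0.34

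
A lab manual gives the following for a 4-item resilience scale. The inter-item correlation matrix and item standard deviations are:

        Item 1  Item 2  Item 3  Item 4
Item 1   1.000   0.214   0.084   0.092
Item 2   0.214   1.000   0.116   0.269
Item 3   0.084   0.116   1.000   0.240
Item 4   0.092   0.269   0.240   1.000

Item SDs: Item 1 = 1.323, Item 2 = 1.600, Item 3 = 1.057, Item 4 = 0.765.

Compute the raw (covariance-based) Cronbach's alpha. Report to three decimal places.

α = 0.420

Σσ²ᵢ = 1.323² + 1.600² + 1.057² + 0.765² = 6.0128
Covariances σ_ij = r_ij · s_i · s_j:
  σ(Item 1,Item 2) = 0.214 × 1.323 × 1.600 = 0.4530
  σ(Item 1,Item 3) = 0.084 × 1.323 × 1.057 = 0.1175
  σ(Item 1,Item 4) = 0.092 × 1.323 × 0.765 = 0.0931
  σ(Item 2,Item 3) = 0.116 × 1.600 × 1.057 = 0.1962
  σ(Item 2,Item 4) = 0.269 × 1.600 × 0.765 = 0.3293
  σ(Item 3,Item 4) = 0.240 × 1.057 × 0.765 = 0.1941
σ²_T = Σσ²ᵢ + 2·Σσ_ij = 6.0128 + 2 × 1.3832 = 8.7792
α = (4/3)·(1 − 6.0128/8.7792) = 0.420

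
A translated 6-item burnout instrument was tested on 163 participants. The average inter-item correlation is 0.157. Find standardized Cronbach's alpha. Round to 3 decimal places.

Standardized α = k·r̄ / (1 + (k−1)·r̄) = 6 × 0.157 / (1 + 5 × 0.157)
  = 0.9420 / 1.7850 = 0.528

α = 0.528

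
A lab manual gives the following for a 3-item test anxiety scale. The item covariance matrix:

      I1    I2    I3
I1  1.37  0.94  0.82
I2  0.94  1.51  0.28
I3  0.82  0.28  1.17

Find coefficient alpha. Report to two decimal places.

coefficient alpha = 0.75

ΣVar(i) = 1.37 + 1.51 + 1.17 = 4.05
Sum of the distinct covariances = 2.04
σ²_T = 4.05 + 2 × 2.04 = 8.13
α = (k/(k−1))·(1 − ΣVar(i)/σ²_T) = (3/2)·(1 − 4.05/8.13) = 0.75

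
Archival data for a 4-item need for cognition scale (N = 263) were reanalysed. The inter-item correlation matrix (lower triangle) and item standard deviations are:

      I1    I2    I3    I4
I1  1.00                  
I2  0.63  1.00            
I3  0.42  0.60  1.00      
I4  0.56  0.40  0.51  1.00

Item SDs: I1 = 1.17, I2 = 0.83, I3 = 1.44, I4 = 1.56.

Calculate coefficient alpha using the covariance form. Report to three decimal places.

α = 0.787

Σσ²ᵢ = 1.17² + 0.83² + 1.44² + 1.56² = 6.5650
Covariances σ_ij = r_ij · s_i · s_j:
  σ(I1,I2) = 0.63 × 1.17 × 0.83 = 0.6118
  σ(I1,I3) = 0.42 × 1.17 × 1.44 = 0.7076
  σ(I1,I4) = 0.56 × 1.17 × 1.56 = 1.0221
  σ(I2,I3) = 0.60 × 0.83 × 1.44 = 0.7171
  σ(I2,I4) = 0.40 × 0.83 × 1.56 = 0.5179
  σ(I3,I4) = 0.51 × 1.44 × 1.56 = 1.1457
σ²_T = Σσ²ᵢ + 2·Σσ_ij = 6.5650 + 2 × 4.7222 = 16.0094
α = (4/3)·(1 − 6.5650/16.0094) = 0.787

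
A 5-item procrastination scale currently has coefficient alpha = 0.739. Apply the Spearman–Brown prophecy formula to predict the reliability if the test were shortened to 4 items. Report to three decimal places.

predicted reliability = 0.694

Length factor m = 4/5 = 0.8000
α' = m·α / (1 − (1−m)·α)
   = 4/5 × 0.739 / (1 − (1 − 4/5) × 0.739)
   = 0.5912 / 0.8522 = 0.694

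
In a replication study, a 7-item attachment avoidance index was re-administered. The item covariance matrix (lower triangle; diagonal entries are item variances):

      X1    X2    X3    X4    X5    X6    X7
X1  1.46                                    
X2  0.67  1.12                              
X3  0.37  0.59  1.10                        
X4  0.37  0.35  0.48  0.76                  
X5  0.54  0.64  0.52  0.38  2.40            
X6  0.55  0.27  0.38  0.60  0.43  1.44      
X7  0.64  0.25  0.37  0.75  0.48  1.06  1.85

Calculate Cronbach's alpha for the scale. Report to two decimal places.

Σσ²ᵢ = 1.46 + 1.12 + 1.10 + 0.76 + 2.40 + 1.44 + 1.85 = 10.13
Sum of the distinct covariances = 10.69
σ²_total = 10.13 + 2 × 10.69 = 31.51
α = (k/(k−1))·(1 − Σσ²ᵢ/σ²_total) = (7/6)·(1 − 10.13/31.51) = 0.79

α = 0.79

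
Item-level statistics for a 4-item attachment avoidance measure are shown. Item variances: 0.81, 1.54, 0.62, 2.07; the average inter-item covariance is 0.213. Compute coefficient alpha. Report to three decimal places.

Σσᵢ² = 0.81 + 1.54 + 0.62 + 2.07 = 5.04
Sum of the 6 distinct covariances = 6 × 0.213 = 1.278
Var(T) = Σσᵢ² + 2·Σcov = 5.04 + 2 × 1.278 = 7.596
α = (4/3)·(1 − 5.04/7.596) = 0.449

coefficient alpha = 0.449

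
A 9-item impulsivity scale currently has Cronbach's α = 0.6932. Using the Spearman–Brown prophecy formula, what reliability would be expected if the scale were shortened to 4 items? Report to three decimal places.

Length factor m = 4/9 = 0.4444
α' = m·α / (1 − (1−m)·α)
   = 4/9 × 0.6932 / (1 − (1 − 4/9) × 0.6932)
   = 0.3081 / 0.6149 = 0.501

predicted reliability = 0.501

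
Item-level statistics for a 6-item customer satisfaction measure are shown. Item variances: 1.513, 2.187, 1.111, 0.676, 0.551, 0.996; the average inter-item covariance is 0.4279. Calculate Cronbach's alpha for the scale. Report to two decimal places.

α = 0.78

sum of item variances = 1.513 + 2.187 + 1.111 + 0.676 + 0.551 + 0.996 = 7.034
Sum of the 15 distinct covariances = 15 × 0.4279 = 6.4185
σ²_T = sum of item variances + 2·Σcov = 7.034 + 2 × 6.4185 = 19.8710
α = (6/5)·(1 − 7.034/19.8710) = 0.78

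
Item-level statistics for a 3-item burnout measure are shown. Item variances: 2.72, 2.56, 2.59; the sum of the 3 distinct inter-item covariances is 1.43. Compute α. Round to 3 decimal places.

α = 0.400

ΣVar(i) = 2.72 + 2.56 + 2.59 = 7.87
Sum of distinct covariances = 1.43
Var(T) = ΣVar(i) + 2·Σcov = 7.87 + 2 × 1.43 = 10.73
α = (3/2)·(1 − 7.87/10.73) = 0.400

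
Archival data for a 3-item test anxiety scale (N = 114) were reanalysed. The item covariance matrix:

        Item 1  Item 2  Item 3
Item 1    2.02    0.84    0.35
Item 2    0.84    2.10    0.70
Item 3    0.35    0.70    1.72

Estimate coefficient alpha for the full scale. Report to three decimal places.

sum of item variances = 2.02 + 2.10 + 1.72 = 5.84
Σ_{i<j} σ_ij = 1.89
Var(T) = 5.84 + 2 × 1.89 = 9.62
α = (k/(k−1))·(1 − sum of item variances/Var(T)) = (3/2)·(1 − 5.84/9.62) = 0.589

coefficient alpha = 0.589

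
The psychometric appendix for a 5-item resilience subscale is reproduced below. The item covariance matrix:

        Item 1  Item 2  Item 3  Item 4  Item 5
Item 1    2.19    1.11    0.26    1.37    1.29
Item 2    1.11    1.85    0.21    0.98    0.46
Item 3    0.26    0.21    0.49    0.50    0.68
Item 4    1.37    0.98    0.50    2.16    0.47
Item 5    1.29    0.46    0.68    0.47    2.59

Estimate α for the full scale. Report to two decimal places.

sum of item variances = 2.19 + 1.85 + 0.49 + 2.16 + 2.59 = 9.28
Sum of the distinct covariances = 7.33
σ²_total = 9.28 + 2 × 7.33 = 23.94
α = (k/(k−1))·(1 − sum of item variances/σ²_total) = (5/4)·(1 − 9.28/23.94) = 0.77

α = 0.77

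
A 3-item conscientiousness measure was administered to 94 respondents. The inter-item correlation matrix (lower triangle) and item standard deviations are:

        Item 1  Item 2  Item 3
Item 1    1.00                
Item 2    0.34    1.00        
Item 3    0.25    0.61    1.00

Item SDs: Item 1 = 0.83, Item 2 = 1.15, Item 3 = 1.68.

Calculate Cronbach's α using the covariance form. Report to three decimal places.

Σσ²ᵢ = 0.83² + 1.15² + 1.68² = 4.8338
Covariances σ_ij = r_ij · s_i · s_j:
  σ(Item 1,Item 2) = 0.34 × 0.83 × 1.15 = 0.3245
  σ(Item 1,Item 3) = 0.25 × 0.83 × 1.68 = 0.3486
  σ(Item 2,Item 3) = 0.61 × 1.15 × 1.68 = 1.1785
σ²_T = Σσ²ᵢ + 2·Σσ_ij = 4.8338 + 2 × 1.8516 = 8.5370
α = (3/2)·(1 − 4.8338/8.5370) = 0.651

α = 0.651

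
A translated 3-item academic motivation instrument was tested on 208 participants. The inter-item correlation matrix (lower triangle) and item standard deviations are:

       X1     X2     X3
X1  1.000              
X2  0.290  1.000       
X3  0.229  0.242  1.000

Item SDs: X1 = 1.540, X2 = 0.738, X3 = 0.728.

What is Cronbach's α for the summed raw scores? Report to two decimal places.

Cronbach's α = 0.44

Σσ²ᵢ = 1.540² + 0.738² + 0.728² = 3.4462
Covariances σ_ij = r_ij · s_i · s_j:
  σ(X1,X2) = 0.290 × 1.540 × 0.738 = 0.3296
  σ(X1,X3) = 0.229 × 1.540 × 0.728 = 0.2567
  σ(X2,X3) = 0.242 × 0.738 × 0.728 = 0.1300
σ²_T = Σσ²ᵢ + 2·Σσ_ij = 3.4462 + 2 × 0.7163 = 4.8788
α = (3/2)·(1 − 3.4462/4.8788) = 0.44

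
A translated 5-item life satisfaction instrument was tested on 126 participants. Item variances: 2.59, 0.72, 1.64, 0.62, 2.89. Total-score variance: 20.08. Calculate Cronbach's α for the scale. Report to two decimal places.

α = 0.72

ΣVar(i) = 2.59 + 0.72 + 1.64 + 0.62 + 2.89 = 8.46
α = (k/(k−1))·(1 − ΣVar(i)/total variance) = (5/4)·(1 − 8.46/20.08) = 0.72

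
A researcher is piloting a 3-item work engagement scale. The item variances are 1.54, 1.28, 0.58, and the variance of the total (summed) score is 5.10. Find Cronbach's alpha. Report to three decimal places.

α = 0.500

Σσᵢ² = 1.54 + 1.28 + 0.58 = 3.40
α = (k/(k−1))·(1 − Σσᵢ²/total variance) = (3/2)·(1 − 3.40/5.10) = 0.500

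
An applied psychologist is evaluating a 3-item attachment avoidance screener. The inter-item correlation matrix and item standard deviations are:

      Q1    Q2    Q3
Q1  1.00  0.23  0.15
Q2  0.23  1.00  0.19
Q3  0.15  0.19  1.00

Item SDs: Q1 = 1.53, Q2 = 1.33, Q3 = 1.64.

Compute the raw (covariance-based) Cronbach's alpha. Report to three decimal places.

Σσ²ᵢ = 1.53² + 1.33² + 1.64² = 6.7994
Covariances σ_ij = r_ij · s_i · s_j:
  σ(Q1,Q2) = 0.23 × 1.53 × 1.33 = 0.4680
  σ(Q1,Q3) = 0.15 × 1.53 × 1.64 = 0.3764
  σ(Q2,Q3) = 0.19 × 1.33 × 1.64 = 0.4144
σ²_T = Σσ²ᵢ + 2·Σσ_ij = 6.7994 + 2 × 1.2588 = 9.3170
α = (3/2)·(1 − 6.7994/9.3170) = 0.405

α = 0.405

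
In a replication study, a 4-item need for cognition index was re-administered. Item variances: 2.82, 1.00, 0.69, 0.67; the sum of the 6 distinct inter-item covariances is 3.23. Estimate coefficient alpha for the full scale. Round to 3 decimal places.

Σσᵢ² = 2.82 + 1.00 + 0.69 + 0.67 = 5.18
Sum of distinct covariances = 3.23
σ²_total = Σσᵢ² + 2·Σcov = 5.18 + 2 × 3.23 = 11.64
α = (4/3)·(1 − 5.18/11.64) = 0.740

coefficient alpha = 0.740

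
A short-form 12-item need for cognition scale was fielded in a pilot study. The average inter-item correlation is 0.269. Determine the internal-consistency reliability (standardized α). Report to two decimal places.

α = 0.82

Standardized α = k·r̄ / (1 + (k−1)·r̄) = 12 × 0.269 / (1 + 11 × 0.269)
  = 3.2280 / 3.9590 = 0.82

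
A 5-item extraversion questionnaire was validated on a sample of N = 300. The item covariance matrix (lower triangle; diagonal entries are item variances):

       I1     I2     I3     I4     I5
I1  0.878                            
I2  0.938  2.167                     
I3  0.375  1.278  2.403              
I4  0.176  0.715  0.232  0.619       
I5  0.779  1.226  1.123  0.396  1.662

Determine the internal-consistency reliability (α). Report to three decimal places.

sum of item variances = 0.878 + 2.167 + 2.403 + 0.619 + 1.662 = 7.729
Sum of off-diagonal covariances = 7.238
total variance = 7.729 + 2 × 7.238 = 22.205
α = (k/(k−1))·(1 − sum of item variances/total variance) = (5/4)·(1 − 7.729/22.205) = 0.815

α = 0.815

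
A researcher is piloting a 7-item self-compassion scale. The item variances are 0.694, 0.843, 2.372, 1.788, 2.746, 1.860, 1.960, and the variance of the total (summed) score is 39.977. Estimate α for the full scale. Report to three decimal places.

α = 0.809

Σσᵢ² = 0.694 + 0.843 + 2.372 + 1.788 + 2.746 + 1.860 + 1.960 = 12.263
α = (k/(k−1))·(1 − Σσᵢ²/σ²_total) = (7/6)·(1 − 12.263/39.977) = 0.809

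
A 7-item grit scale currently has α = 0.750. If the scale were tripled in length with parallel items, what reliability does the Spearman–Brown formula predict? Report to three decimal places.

predicted reliability = 0.900

Length factor m = 3
α' = m·α / (1 + (m−1)·α)
   = 3 × 0.750 / (1 + (3 − 1) × 0.750)
   = 2.2500 / 2.5000 = 0.900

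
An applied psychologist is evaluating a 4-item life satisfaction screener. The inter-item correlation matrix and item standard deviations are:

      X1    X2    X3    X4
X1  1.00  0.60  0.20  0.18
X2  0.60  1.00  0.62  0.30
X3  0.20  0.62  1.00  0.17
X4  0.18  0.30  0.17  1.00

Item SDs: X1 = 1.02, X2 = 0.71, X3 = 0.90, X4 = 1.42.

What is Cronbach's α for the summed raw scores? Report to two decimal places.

Cronbach's α = 0.60

Σσ²ᵢ = 1.02² + 0.71² + 0.90² + 1.42² = 4.3709
Covariances σ_ij = r_ij · s_i · s_j:
  σ(X1,X2) = 0.60 × 1.02 × 0.71 = 0.4345
  σ(X1,X3) = 0.20 × 1.02 × 0.90 = 0.1836
  σ(X1,X4) = 0.18 × 1.02 × 1.42 = 0.2607
  σ(X2,X3) = 0.62 × 0.71 × 0.90 = 0.3962
  σ(X2,X4) = 0.30 × 0.71 × 1.42 = 0.3025
  σ(X3,X4) = 0.17 × 0.90 × 1.42 = 0.2173
σ²_T = Σσ²ᵢ + 2·Σσ_ij = 4.3709 + 2 × 1.7948 = 7.9605
α = (4/3)·(1 − 4.3709/7.9605) = 0.60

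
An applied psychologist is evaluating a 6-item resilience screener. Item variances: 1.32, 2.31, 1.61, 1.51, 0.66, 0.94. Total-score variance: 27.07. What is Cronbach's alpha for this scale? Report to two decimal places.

α = 0.83

ΣVar(i) = 1.32 + 2.31 + 1.61 + 1.51 + 0.66 + 0.94 = 8.35
α = (k/(k−1))·(1 − ΣVar(i)/Var(T)) = (6/5)·(1 − 8.35/27.07) = 0.83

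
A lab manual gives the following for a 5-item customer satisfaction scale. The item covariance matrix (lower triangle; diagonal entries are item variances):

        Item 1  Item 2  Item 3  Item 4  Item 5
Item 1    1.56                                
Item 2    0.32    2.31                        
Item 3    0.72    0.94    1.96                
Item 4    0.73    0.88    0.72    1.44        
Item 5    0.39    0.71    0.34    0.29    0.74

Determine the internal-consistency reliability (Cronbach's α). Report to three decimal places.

Cronbach's α = 0.752

Σσᵢ² = 1.56 + 2.31 + 1.96 + 1.44 + 0.74 = 8.01
Sum of the distinct covariances = 6.04
σ²_T = 8.01 + 2 × 6.04 = 20.09
α = (k/(k−1))·(1 − Σσᵢ²/σ²_T) = (5/4)·(1 − 8.01/20.09) = 0.752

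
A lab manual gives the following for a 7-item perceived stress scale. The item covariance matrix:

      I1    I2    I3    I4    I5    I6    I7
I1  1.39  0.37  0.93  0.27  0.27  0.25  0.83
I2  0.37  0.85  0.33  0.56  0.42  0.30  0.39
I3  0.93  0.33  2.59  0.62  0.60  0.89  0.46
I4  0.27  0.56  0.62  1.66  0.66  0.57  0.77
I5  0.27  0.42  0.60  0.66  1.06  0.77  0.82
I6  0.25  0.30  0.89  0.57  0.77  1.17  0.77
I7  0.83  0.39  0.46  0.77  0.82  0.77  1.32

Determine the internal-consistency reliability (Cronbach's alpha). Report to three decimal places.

ΣVar(i) = 1.39 + 0.85 + 2.59 + 1.66 + 1.06 + 1.17 + 1.32 = 10.04
Sum of the distinct covariances = 11.85
total variance = 10.04 + 2 × 11.85 = 33.74
α = (k/(k−1))·(1 − ΣVar(i)/total variance) = (7/6)·(1 − 10.04/33.74) = 0.820

α = 0.820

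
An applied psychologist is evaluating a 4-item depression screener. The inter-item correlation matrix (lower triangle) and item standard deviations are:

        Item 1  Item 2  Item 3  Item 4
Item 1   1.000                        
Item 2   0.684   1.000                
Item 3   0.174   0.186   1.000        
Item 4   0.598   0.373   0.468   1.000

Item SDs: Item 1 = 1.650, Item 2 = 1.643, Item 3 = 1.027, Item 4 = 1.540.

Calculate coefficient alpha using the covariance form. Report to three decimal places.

Σσ²ᵢ = 1.650² + 1.643² + 1.027² + 1.540² = 8.8483
Covariances σ_ij = r_ij · s_i · s_j:
  σ(Item 1,Item 2) = 0.684 × 1.650 × 1.643 = 1.8543
  σ(Item 1,Item 3) = 0.174 × 1.650 × 1.027 = 0.2949
  σ(Item 1,Item 4) = 0.598 × 1.650 × 1.540 = 1.5195
  σ(Item 2,Item 3) = 0.186 × 1.643 × 1.027 = 0.3138
  σ(Item 2,Item 4) = 0.373 × 1.643 × 1.540 = 0.9438
  σ(Item 3,Item 4) = 0.468 × 1.027 × 1.540 = 0.7402
σ²_T = Σσ²ᵢ + 2·Σσ_ij = 8.8483 + 2 × 5.6665 = 20.1813
α = (4/3)·(1 − 8.8483/20.1813) = 0.749

α = 0.749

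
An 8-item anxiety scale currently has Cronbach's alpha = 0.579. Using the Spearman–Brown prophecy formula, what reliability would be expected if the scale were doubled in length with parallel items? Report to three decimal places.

predicted reliability = 0.733

Length factor m = 2
α' = m·α / (1 + (m−1)·α)
   = 2 × 0.579 / (1 + (2 − 1) × 0.579)
   = 1.1580 / 1.5790 = 0.733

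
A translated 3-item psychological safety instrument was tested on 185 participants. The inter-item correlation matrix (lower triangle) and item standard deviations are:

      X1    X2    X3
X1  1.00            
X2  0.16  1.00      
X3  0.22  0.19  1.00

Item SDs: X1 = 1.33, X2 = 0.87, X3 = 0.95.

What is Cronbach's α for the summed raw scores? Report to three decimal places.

Cronbach's α = 0.398

Σσ²ᵢ = 1.33² + 0.87² + 0.95² = 3.4283
Covariances σ_ij = r_ij · s_i · s_j:
  σ(X1,X2) = 0.16 × 1.33 × 0.87 = 0.1851
  σ(X1,X3) = 0.22 × 1.33 × 0.95 = 0.2780
  σ(X2,X3) = 0.19 × 0.87 × 0.95 = 0.1570
σ²_T = Σσ²ᵢ + 2·Σσ_ij = 3.4283 + 2 × 0.6201 = 4.6685
α = (3/2)·(1 − 3.4283/4.6685) = 0.398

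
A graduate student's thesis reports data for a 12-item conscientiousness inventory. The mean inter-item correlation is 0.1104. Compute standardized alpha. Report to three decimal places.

Standardized α = k·r̄ / (1 + (k−1)·r̄) = 12 × 0.1104 / (1 + 11 × 0.1104)
  = 1.3248 / 2.2144 = 0.598

α = 0.598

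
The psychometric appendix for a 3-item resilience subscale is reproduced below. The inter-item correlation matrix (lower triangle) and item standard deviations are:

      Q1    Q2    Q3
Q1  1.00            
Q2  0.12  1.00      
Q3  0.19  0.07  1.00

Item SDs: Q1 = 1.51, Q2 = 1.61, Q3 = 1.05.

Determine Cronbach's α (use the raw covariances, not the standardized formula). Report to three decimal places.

α = 0.288

Σσ²ᵢ = 1.51² + 1.61² + 1.05² = 5.9747
Covariances σ_ij = r_ij · s_i · s_j:
  σ(Q1,Q2) = 0.12 × 1.51 × 1.61 = 0.2917
  σ(Q1,Q3) = 0.19 × 1.51 × 1.05 = 0.3012
  σ(Q2,Q3) = 0.07 × 1.61 × 1.05 = 0.1183
σ²_T = Σσ²ᵢ + 2·Σσ_ij = 5.9747 + 2 × 0.7112 = 7.3971
α = (3/2)·(1 − 5.9747/7.3971) = 0.288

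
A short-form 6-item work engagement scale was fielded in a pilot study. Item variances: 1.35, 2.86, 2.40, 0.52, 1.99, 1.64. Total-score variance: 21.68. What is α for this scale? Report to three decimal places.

sum of item variances = 1.35 + 2.86 + 2.40 + 0.52 + 1.99 + 1.64 = 10.76
α = (k/(k−1))·(1 − sum of item variances/σ²_total) = (6/5)·(1 − 10.76/21.68) = 0.604

α = 0.604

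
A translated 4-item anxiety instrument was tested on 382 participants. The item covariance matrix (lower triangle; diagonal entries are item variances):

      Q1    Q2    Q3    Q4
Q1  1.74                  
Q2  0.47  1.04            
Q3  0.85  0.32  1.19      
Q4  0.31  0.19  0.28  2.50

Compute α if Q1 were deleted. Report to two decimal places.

α = 0.38

Remaining items: Q2, Q3, Q4 (k = 3).
ΣVar(i) = 1.04 + 1.19 + 2.50 = 4.73
σ²_T = 4.73 + 2 × 0.79 = 6.31
α (item deleted) = (3/2)·(1 − 4.73/6.31) = 0.38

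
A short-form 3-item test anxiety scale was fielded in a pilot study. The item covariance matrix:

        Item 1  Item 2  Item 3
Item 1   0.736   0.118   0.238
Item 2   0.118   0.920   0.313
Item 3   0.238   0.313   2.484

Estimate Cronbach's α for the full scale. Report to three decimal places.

Cronbach's α = 0.366

Σσᵢ² = 0.736 + 0.920 + 2.484 = 4.140
Sum of the distinct covariances = 0.669
Var(T) = 4.140 + 2 × 0.669 = 5.478
α = (k/(k−1))·(1 − Σσᵢ²/Var(T)) = (3/2)·(1 − 4.140/5.478) = 0.366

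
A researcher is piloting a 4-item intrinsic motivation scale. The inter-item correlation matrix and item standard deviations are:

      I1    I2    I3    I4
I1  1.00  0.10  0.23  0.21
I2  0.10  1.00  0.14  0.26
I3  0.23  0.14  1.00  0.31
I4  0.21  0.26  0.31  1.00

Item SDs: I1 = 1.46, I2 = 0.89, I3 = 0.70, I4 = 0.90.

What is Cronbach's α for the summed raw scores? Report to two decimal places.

Σσ²ᵢ = 1.46² + 0.89² + 0.70² + 0.90² = 4.2237
Covariances σ_ij = r_ij · s_i · s_j:
  σ(I1,I2) = 0.10 × 1.46 × 0.89 = 0.1299
  σ(I1,I3) = 0.23 × 1.46 × 0.70 = 0.2351
  σ(I1,I4) = 0.21 × 1.46 × 0.90 = 0.2759
  σ(I2,I3) = 0.14 × 0.89 × 0.70 = 0.0872
  σ(I2,I4) = 0.26 × 0.89 × 0.90 = 0.2083
  σ(I3,I4) = 0.31 × 0.70 × 0.90 = 0.1953
σ²_T = Σσ²ᵢ + 2·Σσ_ij = 4.2237 + 2 × 1.1317 = 6.4871
α = (4/3)·(1 − 4.2237/6.4871) = 0.47

Cronbach's α = 0.47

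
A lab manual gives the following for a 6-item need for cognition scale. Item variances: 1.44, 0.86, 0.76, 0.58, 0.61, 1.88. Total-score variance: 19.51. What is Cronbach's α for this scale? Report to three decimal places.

Σσᵢ² = 1.44 + 0.86 + 0.76 + 0.58 + 0.61 + 1.88 = 6.13
α = (k/(k−1))·(1 − Σσᵢ²/σ²_T) = (6/5)·(1 − 6.13/19.51) = 0.823

α = 0.823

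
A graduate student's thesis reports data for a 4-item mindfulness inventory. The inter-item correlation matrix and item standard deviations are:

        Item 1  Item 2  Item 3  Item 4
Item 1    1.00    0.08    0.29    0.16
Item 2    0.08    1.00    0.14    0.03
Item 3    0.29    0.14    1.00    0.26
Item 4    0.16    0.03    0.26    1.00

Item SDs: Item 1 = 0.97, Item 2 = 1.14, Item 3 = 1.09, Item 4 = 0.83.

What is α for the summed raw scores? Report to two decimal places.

α = 0.42

Σσ²ᵢ = 0.97² + 1.14² + 1.09² + 0.83² = 4.1175
Covariances σ_ij = r_ij · s_i · s_j:
  σ(Item 1,Item 2) = 0.08 × 0.97 × 1.14 = 0.0885
  σ(Item 1,Item 3) = 0.29 × 0.97 × 1.09 = 0.3066
  σ(Item 1,Item 4) = 0.16 × 0.97 × 0.83 = 0.1288
  σ(Item 2,Item 3) = 0.14 × 1.14 × 1.09 = 0.1740
  σ(Item 2,Item 4) = 0.03 × 1.14 × 0.83 = 0.0284
  σ(Item 3,Item 4) = 0.26 × 1.09 × 0.83 = 0.2352
σ²_T = Σσ²ᵢ + 2·Σσ_ij = 4.1175 + 2 × 0.9615 = 6.0405
α = (4/3)·(1 − 4.1175/6.0405) = 0.42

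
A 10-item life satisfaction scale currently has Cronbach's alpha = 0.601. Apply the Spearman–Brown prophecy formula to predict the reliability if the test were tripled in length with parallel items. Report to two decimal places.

predicted reliability = 0.82

Length factor m = 3
α' = m·α / (1 + (m−1)·α)
   = 3 × 0.601 / (1 + (3 − 1) × 0.601)
   = 1.8030 / 2.2020 = 0.82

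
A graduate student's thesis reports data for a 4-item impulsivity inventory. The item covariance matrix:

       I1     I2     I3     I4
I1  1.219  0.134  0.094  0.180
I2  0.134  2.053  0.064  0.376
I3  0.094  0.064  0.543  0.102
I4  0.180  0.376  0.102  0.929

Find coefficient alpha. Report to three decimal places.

α = 0.381

ΣVar(i) = 1.219 + 2.053 + 0.543 + 0.929 = 4.744
Sum of the distinct covariances = 0.950
σ²_T = 4.744 + 2 × 0.950 = 6.644
α = (k/(k−1))·(1 − ΣVar(i)/σ²_T) = (4/3)·(1 − 4.744/6.644) = 0.381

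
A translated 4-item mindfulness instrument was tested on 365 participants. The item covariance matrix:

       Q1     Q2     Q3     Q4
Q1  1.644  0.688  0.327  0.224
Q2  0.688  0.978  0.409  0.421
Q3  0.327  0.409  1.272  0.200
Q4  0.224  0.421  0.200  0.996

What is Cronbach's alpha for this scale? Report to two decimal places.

sum of item variances = 1.644 + 0.978 + 1.272 + 0.996 = 4.890
Sum of the distinct covariances = 2.269
σ²_total = 4.890 + 2 × 2.269 = 9.428
α = (k/(k−1))·(1 − sum of item variances/σ²_total) = (4/3)·(1 − 4.890/9.428) = 0.64

α = 0.64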